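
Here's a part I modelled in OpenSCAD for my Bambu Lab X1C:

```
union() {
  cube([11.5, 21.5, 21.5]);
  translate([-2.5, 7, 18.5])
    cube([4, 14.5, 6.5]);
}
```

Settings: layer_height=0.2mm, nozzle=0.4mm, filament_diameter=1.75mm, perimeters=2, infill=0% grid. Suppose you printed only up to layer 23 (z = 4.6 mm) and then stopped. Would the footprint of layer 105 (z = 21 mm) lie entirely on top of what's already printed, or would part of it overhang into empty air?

Compare the two slices. At z = 4.6: the cube is present — its section is the full 11.5×21.5 rectangle (area 247.25 mm²); the cube at (-2.5, 7) is not intersected at this z (z outside [18.5, 25]); Combining (union): only the 11.5×21.5 cube is present, so the union is just that shape — area = 247.25 mm². At z = 21: the cube (footprint 11.5×21.5) is included at this height (area 247.25 mm²); the cube at (-2.5, 7) is present — its section is the full 4×14.5 rectangle (area 58.00 mm²); Taking the union: the regions partially overlap — summed areas 305.25 mm² minus the doubly-counted overlap 21.75 mm² gives 283.50 mm² — area = 283.50 mm². Checking containment: at z = 21 the cross-section extends beyond the z = 4.6 cross-section by about 36.25 mm².

part overhangs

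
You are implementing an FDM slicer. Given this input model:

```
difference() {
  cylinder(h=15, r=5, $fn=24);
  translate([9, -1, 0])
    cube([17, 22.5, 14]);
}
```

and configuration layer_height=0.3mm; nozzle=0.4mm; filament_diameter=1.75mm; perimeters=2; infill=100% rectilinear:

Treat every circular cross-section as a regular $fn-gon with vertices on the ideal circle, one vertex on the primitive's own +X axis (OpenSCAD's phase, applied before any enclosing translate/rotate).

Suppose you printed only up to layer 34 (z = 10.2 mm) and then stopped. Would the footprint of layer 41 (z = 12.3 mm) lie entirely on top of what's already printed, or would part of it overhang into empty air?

entirely on top

Compare the two slices. At z = 10.2: the r=5 cylinder gives a regular 24-gon of circumradius 5 (constant along its height) (area = (24/2)·5.000²·sin(360°/24) = 77.65 mm²); the cube at (9, -1) is present — its section is the full 17×22.5 rectangle (area 382.50 mm²); After the difference (first − rest): starting from the r=5 cylinder (77.65 mm²), the 17×22.5 cube at (9, -1) misses the remaining region (no effect) — area = 77.65 mm². At z = 12.3: the cylinder: section is a regular 24-gon, circumradius r=5 (area = (24/2)·5.000²·sin(360°/24) = 77.65 mm²); the 17×22.5 cube at (9, -1) contributes its full rectangle (area 382.50 mm²); Subtracting the remaining from the first: starting from the r=5 cylinder (77.65 mm²), the 17×22.5 cube at (9, -1) misses the remaining region (no effect) — area = 77.65 mm². Checking containment: the cross-section at z = 12.3 is a subset of the cross-section at z = 10.2.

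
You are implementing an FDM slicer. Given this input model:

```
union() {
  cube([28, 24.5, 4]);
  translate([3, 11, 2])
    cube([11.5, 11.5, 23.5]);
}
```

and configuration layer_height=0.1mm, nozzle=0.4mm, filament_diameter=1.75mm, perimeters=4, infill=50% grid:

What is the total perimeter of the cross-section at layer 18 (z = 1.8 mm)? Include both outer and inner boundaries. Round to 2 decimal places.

At z = 1.8 mm: the 28×24.5 cube contributes its full rectangle (perimeter 105.00 mm); the cube at (3, 11) is absent (z outside [2, 25.5]); Merging all regions: only the 28×24.5 cube is present, so the union is just that shape — boundary = 105.00 mm. Overall, the cross-section is a single solid region. Total boundary length (outer) = 105.00 mm.

105.00 mm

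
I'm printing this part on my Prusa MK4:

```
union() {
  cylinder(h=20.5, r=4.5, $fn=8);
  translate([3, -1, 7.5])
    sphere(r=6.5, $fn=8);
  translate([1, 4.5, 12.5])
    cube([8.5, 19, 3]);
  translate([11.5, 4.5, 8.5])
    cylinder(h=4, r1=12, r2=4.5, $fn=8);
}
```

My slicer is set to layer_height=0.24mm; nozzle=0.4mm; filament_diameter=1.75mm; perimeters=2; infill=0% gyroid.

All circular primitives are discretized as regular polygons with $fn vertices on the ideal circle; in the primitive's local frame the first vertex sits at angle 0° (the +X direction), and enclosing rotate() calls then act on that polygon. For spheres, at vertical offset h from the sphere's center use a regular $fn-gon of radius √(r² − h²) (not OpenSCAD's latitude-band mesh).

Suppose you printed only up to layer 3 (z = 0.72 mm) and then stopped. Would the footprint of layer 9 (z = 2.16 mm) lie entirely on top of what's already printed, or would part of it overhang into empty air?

Compare the two slices. At z = 0.72: the r=4.5 cylinder contributes a regular 8-gon of circumradius 4.5 (area = (8/2)·4.500²·sin(360°/8) = 57.28 mm²); the sphere at (3, -1) is not intersected at this z (|z−center|=6.780 > r=6.5); the cube at (1, 4.5) is absent (z outside [12.5, 15.5]); the cone at (11.5, 4.5) is not intersected at this z (z outside [8.5, 12.5]); Combining (union): only the r=4.5 cylinder is present, so the union is just that shape — area = 57.28 mm². At z = 2.16: the r=4.5 cylinder gives a regular 8-gon of circumradius 4.5 (constant along its height) (area = (8/2)·4.500²·sin(360°/8) = 57.28 mm²); the r=6.5 sphere at (3, -1) contributes a regular 8-gon of circumradius √(6.5²−5.34²) = 3.706 (area = (8/2)·3.706²·sin(360°/8) = 38.85 mm²); the cube at (1, 4.5) does not reach this height (z outside [12.5, 15.5]); the cone at (11.5, 4.5) is absent (z outside [8.5, 12.5]); Combining (union): the regions partially overlap — summed areas 96.12 mm² minus the doubly-counted overlap 23.35 mm² gives 72.78 mm² — area = 72.78 mm². Checking containment: at z = 2.16 the cross-section extends beyond the z = 0.72 cross-section by about 15.50 mm².

part overhangs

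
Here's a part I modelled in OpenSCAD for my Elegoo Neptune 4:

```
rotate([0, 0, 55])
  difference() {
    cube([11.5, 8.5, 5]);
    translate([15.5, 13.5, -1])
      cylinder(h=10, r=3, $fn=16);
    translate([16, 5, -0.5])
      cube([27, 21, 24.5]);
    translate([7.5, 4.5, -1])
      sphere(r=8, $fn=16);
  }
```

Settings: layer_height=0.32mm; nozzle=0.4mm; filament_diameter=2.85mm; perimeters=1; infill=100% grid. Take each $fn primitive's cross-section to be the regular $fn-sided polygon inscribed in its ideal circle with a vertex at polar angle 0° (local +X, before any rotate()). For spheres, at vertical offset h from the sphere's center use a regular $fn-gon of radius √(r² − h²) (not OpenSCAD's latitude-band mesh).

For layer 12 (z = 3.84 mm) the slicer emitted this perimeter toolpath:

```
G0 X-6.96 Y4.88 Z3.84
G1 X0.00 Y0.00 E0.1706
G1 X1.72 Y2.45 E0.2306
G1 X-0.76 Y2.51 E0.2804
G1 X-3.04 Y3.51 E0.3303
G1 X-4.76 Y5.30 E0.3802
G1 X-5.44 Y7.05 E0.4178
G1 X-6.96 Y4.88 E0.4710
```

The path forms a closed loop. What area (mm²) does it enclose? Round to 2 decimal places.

Apply the shoelace formula to the sequence of (X, Y) vertices; enclosed area = 14.77 mm².

14.77 mm²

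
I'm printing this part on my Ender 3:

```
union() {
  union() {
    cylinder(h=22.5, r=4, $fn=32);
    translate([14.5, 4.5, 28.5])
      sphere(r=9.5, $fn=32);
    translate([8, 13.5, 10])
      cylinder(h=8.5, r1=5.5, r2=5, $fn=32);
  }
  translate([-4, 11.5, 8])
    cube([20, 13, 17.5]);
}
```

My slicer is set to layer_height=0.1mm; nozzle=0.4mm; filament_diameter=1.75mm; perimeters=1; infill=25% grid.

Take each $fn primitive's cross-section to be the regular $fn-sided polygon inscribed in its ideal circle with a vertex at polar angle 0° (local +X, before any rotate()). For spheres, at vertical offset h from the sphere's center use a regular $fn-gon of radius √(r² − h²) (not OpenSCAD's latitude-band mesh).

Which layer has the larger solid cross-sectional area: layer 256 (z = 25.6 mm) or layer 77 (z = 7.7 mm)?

Layer 256 (z = 25.6): the cylinder is absent (z outside [0, 22.5]); the r=9.5 sphere at (14.5, 4.5) contributes a regular 32-gon of circumradius √(9.5²−2.9²) = 9.047 (area = (32/2)·9.047²·sin(360°/32) = 255.46 mm²); the cone at (8, 13.5) does not reach this height (z outside [10, 18.5]); Combining (union): only the r=9.5 sphere at (14.5, 4.5) is present, so the union is just that shape — area = 255.46 mm²; the cube at (-4, 11.5) is absent (z outside [8, 25.5]); Merging all regions: only the result so far is present, so the union is just that shape — area = 255.46 mm². So its area = 255.46 mm². Layer 77 (z = 7.7): the r=4 cylinder gives a regular 32-gon of circumradius 4 (constant along its height) (area = (32/2)·4.000²·sin(360°/32) = 49.94 mm²); the sphere at (14.5, 4.5) does not reach this height (|z−center|=20.800 > r=9.5); the cone at (8, 13.5) is absent (z outside [10, 18.5]); Combining (union): only the r=4 cylinder is present, so the union is just that shape — area = 49.94 mm²; the cube at (-4, 11.5) does not reach this height (z outside [8, 25.5]); Combining (union): only that combined region is present, so the union is just that shape — area = 49.94 mm². So its area = 49.94 mm². Layer 256 is larger (255.46 vs 49.94 mm²).

layer 256 (z = 25.6 mm)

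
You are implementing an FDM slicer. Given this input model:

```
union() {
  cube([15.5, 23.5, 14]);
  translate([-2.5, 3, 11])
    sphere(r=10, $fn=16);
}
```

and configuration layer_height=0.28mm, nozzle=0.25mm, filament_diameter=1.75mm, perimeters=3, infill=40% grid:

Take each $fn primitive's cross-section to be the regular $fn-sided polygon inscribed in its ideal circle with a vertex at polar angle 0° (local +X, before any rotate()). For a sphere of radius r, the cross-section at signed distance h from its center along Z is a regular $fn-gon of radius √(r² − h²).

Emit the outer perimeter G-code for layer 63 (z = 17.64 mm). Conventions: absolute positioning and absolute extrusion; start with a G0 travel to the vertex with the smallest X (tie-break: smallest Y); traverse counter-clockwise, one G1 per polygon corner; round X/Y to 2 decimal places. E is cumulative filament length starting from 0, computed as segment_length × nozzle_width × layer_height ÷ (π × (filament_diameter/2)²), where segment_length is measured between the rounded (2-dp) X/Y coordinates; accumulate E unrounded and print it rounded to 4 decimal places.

G0 X-9.98 Y3.00 Z17.64
G1 X-9.41 Y0.14 E0.0849
G1 X-7.79 Y-2.29 E0.1699
G1 X-5.36 Y-3.91 E0.2549
G1 X-2.50 Y-4.48 E0.3397
G1 X0.36 Y-3.91 E0.4246
G1 X2.79 Y-2.29 E0.5096
G1 X4.41 Y0.14 E0.5946
G1 X4.98 Y3.00 E0.6795
G1 X4.41 Y5.86 E0.7643
G1 X2.79 Y8.29 E0.8493
G1 X0.36 Y9.91 E0.9343
G1 X-2.50 Y10.48 E1.0192
G1 X-5.36 Y9.91 E1.1041
G1 X-7.79 Y8.29 E1.1891
G1 X-9.41 Y5.86 E1.2740
G1 X-9.98 Y3.00 E1.3589

At z = 17.64 mm: the cube is absent (z outside [0, 14]); the r=10 sphere at (-2.5, 3) contributes a regular 16-gon of circumradius √(10²−6.64²) = 7.477; Combining (union): only the r=10 sphere at (-2.5, 3) is present, so the union is just that shape — 1 connected region. The outline is a single polygon with 16 vertices. Extrusion per mm of travel: 0.25 × 0.28 / (π × 0.875²) = 0.029103. Accumulating E over each segment gives final E = 1.3589.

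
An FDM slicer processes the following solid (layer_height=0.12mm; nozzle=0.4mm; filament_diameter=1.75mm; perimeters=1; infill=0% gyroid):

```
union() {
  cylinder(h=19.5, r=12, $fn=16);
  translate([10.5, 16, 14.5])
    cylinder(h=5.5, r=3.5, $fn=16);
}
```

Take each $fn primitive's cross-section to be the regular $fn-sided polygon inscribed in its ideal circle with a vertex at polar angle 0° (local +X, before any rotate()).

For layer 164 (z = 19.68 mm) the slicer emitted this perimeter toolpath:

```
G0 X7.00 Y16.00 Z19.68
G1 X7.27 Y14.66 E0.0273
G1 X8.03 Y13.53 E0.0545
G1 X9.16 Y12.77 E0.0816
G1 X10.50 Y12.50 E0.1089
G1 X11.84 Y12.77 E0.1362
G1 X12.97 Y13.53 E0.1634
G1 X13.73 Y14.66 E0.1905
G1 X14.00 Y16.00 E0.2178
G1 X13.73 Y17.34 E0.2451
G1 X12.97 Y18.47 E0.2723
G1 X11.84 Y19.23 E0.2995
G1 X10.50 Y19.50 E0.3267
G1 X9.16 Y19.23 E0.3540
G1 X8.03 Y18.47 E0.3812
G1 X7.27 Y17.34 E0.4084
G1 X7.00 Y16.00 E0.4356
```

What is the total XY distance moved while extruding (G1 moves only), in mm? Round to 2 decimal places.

Sum the Euclidean lengths of each G1 segment: total = 21.83 mm.

21.83 mm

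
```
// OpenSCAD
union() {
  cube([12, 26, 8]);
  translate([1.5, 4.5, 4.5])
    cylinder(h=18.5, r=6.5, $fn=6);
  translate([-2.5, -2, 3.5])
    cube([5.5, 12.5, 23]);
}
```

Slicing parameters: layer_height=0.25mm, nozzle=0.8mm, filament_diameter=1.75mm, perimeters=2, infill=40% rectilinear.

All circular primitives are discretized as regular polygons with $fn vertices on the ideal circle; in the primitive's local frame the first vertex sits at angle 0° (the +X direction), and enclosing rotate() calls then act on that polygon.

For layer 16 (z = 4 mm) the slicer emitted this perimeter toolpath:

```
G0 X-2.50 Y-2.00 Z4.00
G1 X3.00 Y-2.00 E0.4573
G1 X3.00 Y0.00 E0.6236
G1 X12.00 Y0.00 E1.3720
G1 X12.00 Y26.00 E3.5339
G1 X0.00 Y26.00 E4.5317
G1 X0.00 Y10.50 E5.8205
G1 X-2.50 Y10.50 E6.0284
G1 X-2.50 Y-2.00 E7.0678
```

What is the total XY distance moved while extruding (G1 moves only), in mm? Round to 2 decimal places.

85.00 mm

Sum the Euclidean lengths of each G1 segment: total = 85.00 mm.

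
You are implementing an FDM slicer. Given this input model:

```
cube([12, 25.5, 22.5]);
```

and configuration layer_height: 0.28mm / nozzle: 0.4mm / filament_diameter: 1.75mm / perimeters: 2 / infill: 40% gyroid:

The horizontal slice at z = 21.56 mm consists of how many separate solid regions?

1

At z = 21.56 mm: the cube (footprint 12×25.5) is included at this height. The result has 1 disconnected region.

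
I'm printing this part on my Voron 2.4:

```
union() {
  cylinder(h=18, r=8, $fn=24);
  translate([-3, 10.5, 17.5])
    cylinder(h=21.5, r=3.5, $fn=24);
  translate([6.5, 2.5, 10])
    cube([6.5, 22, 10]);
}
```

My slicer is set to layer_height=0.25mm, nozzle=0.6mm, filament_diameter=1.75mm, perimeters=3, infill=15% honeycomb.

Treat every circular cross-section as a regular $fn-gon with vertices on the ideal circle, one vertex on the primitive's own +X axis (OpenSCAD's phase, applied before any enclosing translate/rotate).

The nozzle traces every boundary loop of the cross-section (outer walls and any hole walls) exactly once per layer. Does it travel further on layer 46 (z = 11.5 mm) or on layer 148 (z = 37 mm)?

layer 46 (z = 11.5 mm)

Layer 46 (z = 11.5): the cylinder: section is a regular 24-gon, circumradius r=8 (perimeter = 2·24·8.000·sin(180°/24) = 50.12 mm); the cylinder at (-3, 10.5) is not intersected at this z (z outside [17.5, 39]); the cube at (6.5, 2.5) (footprint 6.5×22) is included at this height (perimeter 57.00 mm); Combining (union): the regions partially overlap (shared area 1.23 mm²), so the edge portions inside another operand are dropped and the merged outline is re-measured after clipping — boundary = 101.69 mm. So its perimeter = 101.69 mm. Layer 148 (z = 37): the cylinder is absent (z outside [0, 18]); the r=3.5 cylinder at (-3, 10.5) gives a regular 24-gon of circumradius 3.5 (constant along its height) (perimeter = 2·24·3.500·sin(180°/24) = 21.93 mm); the cube at (6.5, 2.5) is absent (z outside [10, 20]); Taking the union: only the r=3.5 cylinder at (-3, 10.5) is present, so the union is just that shape — boundary = 21.93 mm. So its perimeter = 21.93 mm. Layer 46 is larger (101.69 vs 21.93 mm).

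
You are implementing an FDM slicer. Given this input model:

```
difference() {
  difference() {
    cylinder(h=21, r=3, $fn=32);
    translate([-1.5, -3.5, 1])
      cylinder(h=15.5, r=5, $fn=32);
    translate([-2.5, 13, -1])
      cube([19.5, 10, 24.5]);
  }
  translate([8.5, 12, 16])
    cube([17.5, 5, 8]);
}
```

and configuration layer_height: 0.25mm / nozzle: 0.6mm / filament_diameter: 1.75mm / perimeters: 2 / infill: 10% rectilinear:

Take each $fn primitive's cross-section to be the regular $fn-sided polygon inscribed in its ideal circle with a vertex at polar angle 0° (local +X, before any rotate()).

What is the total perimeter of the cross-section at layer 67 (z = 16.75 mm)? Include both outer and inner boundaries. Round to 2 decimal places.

At z = 16.75 mm: the cylinder: section is a regular 32-gon, circumradius r=3 (perimeter = 2·32·3.000·sin(180°/32) = 18.82 mm); the cylinder at (-1.5, -3.5) is absent (z outside [1, 16.5]); the cube at (-2.5, 13) (footprint 19.5×10) is included at this height (perimeter 59.00 mm); After the difference (first − rest): starting from the r=3 cylinder, the 19.5×10 cube at (-2.5, 13) misses the remaining region (no effect) — boundary = 18.82 mm; the cube at (8.5, 12) (footprint 17.5×5) is included at this height (perimeter 45.00 mm); After the difference (first − rest): starting from that combined region, the 17.5×5 cube at (8.5, 12) misses the remaining region (no effect) — boundary = 18.82 mm. Overall, the cross-section is a single solid region. Total boundary length (outer) = 18.82 mm.

18.82 mm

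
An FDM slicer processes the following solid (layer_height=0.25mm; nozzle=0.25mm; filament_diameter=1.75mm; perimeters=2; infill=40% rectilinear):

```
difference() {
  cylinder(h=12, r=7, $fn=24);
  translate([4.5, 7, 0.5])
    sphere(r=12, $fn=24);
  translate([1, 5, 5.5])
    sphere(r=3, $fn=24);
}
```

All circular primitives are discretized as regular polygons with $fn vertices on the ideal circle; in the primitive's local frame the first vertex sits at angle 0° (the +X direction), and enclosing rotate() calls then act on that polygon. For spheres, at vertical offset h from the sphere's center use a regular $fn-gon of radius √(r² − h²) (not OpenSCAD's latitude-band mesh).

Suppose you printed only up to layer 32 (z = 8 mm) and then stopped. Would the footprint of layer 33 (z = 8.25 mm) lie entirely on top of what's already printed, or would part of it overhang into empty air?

Compare the two slices. At z = 8: the cylinder: section is a regular 24-gon, circumradius r=7 (area = (24/2)·7.000²·sin(360°/24) = 152.19 mm²); the r=12 sphere at (4.5, 7) contributes a regular 24-gon of circumradius √(12²−7.5²) = 9.367 (area = (24/2)·9.367²·sin(360°/24) = 272.54 mm²); the sphere at (1, 5): section is a regular 24-gon, circumradius = √(r²−h²) = √(3²−2.5²) = 1.658 (area = (24/2)·1.658²·sin(360°/24) = 8.54 mm²); After the difference (first − rest): starting from the r=7 cylinder (152.19 mm²), the r=12 sphere at (4.5, 7) partially overlaps it — only the 76.93 mm² overlap (of its 272.54 mm²) is removed, clipping the outline; the r=3 sphere at (1, 5) misses the remaining region (no effect) — area = 75.26 mm². At z = 8.25: the r=7 cylinder gives a regular 24-gon of circumradius 7 (constant along its height) (area = (24/2)·7.000²·sin(360°/24) = 152.19 mm²); the sphere at (4.5, 7): section is a regular 24-gon, circumradius = √(r²−h²) = √(12²−7.75²) = 9.162 (area = (24/2)·9.162²·sin(360°/24) = 260.70 mm²); the sphere at (1, 5): section is a regular 24-gon, circumradius = √(r²−h²) = √(3²−2.75²) = 1.199 (area = (24/2)·1.199²·sin(360°/24) = 4.46 mm²); Subtracting the remaining from the first: starting from the r=7 cylinder (152.19 mm²), the r=12 sphere at (4.5, 7) partially overlaps it — only the 73.87 mm² overlap (of its 260.70 mm²) is removed, clipping the outline; the r=3 sphere at (1, 5) misses the remaining region (no effect) — area = 78.31 mm². Checking containment: at z = 8.25 the cross-section extends beyond the z = 8 cross-section by about 3.05 mm².

part overhangs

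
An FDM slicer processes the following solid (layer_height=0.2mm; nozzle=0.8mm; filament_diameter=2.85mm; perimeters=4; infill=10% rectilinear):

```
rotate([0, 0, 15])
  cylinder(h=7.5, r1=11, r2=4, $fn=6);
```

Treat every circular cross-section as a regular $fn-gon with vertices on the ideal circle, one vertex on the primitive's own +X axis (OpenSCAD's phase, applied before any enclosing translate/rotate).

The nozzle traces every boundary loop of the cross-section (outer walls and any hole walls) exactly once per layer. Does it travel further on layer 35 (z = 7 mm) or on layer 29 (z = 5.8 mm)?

Layer 35 (z = 7): the cone contributes a regular 6-gon of circumradius 4.467 (interpolated between r1=11 and r2=4 at t=0.933) (perimeter = 2·6·4.467·sin(180°/6) = 26.80 mm); (rotated 15° about Z; rotation is an isometry so areas/perimeters/island counts are preserved). So its perimeter = 26.80 mm. Layer 29 (z = 5.8): the cone contributes a regular 6-gon of circumradius 5.587 (interpolated between r1=11 and r2=4 at t=0.773) (perimeter = 2·6·5.587·sin(180°/6) = 33.52 mm); (whole slice rotated 15° about Z — lengths, areas and connectivity unchanged). So its perimeter = 33.52 mm. Layer 29 is larger (33.52 vs 26.80 mm).

layer 29 (z = 5.8 mm)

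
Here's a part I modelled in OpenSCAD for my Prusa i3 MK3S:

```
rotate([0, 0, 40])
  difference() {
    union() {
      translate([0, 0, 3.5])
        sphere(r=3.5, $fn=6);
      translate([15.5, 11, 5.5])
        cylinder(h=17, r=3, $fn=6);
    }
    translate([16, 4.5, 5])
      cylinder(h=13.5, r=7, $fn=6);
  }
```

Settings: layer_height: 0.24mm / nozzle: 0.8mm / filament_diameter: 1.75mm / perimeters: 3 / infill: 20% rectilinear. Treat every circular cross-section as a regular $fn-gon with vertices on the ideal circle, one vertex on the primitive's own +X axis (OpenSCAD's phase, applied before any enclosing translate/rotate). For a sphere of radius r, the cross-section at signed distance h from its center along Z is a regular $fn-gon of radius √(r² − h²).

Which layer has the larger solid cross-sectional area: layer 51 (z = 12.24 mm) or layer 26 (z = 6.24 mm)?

layer 26 (z = 6.24 mm)

Layer 51 (z = 12.24): the sphere is not intersected at this z (|z−center|=8.740 > r=3.5); the r=3 cylinder at (15.5, 11) gives a regular 6-gon of circumradius 3 (constant along its height) (area = (6/2)·3.000²·sin(360°/6) = 23.38 mm²); Merging all regions: only the r=3 cylinder at (15.5, 11) is present, so the union is just that shape — area = 23.38 mm²; the r=7 cylinder at (16, 4.5) contributes a regular 6-gon of circumradius 7 (area = (6/2)·7.000²·sin(360°/6) = 127.31 mm²); Subtracting the remaining from the first: starting from the result so far (23.38 mm²), the r=7 cylinder at (16, 4.5) partially overlaps it — only the 9.18 mm² overlap (of its 127.31 mm²) is removed, clipping the outline — area = 14.21 mm²; (whole slice rotated 40° about Z — lengths, areas and connectivity unchanged). So its area = 14.21 mm². Layer 26 (z = 6.24): the r=3.5 sphere contributes a regular 6-gon of circumradius √(3.5²−2.74²) = 2.178 (area = (6/2)·2.178²·sin(360°/6) = 12.32 mm²); the r=3 cylinder at (15.5, 11) gives a regular 6-gon of circumradius 3 (constant along its height) (area = (6/2)·3.000²·sin(360°/6) = 23.38 mm²); Taking the union: the 2 present regions are separate (no shared area or edge), so areas and boundary lengths simply add and each stays a separate island — area = 35.70 mm²; the cylinder at (16, 4.5): section is a regular 6-gon, circumradius r=7 (area = (6/2)·7.000²·sin(360°/6) = 127.31 mm²); Subtracting the remaining from the first: starting from the result so far (35.70 mm²), the r=7 cylinder at (16, 4.5) partially overlaps it — only the 9.18 mm² overlap (of its 127.31 mm²) is removed, clipping the outline — area = 26.53 mm²; (rotated 40° about Z; rotation is an isometry so areas/perimeters/island counts are preserved). So its area = 26.53 mm². Layer 26 is larger (26.53 vs 14.21 mm²).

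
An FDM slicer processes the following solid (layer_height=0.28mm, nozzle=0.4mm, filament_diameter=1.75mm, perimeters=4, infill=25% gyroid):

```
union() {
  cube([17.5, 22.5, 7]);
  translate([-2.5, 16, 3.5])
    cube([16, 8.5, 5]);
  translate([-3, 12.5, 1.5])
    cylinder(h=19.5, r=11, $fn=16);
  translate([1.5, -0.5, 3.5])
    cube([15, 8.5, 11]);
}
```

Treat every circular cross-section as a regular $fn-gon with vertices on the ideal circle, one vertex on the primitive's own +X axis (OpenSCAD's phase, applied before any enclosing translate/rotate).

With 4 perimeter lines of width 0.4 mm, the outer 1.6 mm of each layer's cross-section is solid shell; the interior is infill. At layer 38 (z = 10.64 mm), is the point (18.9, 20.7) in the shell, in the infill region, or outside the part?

At z = 10.64 mm: the cube is not intersected at this z (z outside [0, 7]); the cube at (-2.5, 16) does not reach this height (z outside [3.5, 8.5]); the r=11 cylinder at (-3, 12.5) contributes a regular 16-gon of circumradius 11; the cube at (1.5, -0.5) is present — its section is the full 15×8.5 rectangle; Taking the union: the regions partially overlap (shared area 17.93 mm²), so overlapping operands fuse into one piece — 1 connected region. Overall, the cross-section is a single solid region. The nearest boundary edge runs (4.78, 20.28)→(7.16, 16.71); distance from the point to it = 12.40 mm. The point is not inside any of the regions above, so it lies outside the cross-section (12.40 mm from the nearest boundary).

outside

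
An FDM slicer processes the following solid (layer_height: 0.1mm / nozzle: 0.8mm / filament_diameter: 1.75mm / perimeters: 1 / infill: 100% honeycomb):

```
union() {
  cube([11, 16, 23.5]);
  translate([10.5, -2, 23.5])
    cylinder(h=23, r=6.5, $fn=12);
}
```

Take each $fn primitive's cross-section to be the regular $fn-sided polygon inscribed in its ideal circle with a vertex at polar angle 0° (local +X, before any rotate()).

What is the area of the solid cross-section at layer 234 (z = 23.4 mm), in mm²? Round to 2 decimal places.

At z = 23.4 mm: the cube (footprint 11×16) is included at this height (area 176.00 mm²); the cylinder at (10.5, -2) is not intersected at this z (z outside [23.5, 46.5]); Taking the union: only the 11×16 cube is present, so the union is just that shape — area = 176.00 mm². Overall, the cross-section is a single solid region. Net area = 176.00 mm².

176.00 mm²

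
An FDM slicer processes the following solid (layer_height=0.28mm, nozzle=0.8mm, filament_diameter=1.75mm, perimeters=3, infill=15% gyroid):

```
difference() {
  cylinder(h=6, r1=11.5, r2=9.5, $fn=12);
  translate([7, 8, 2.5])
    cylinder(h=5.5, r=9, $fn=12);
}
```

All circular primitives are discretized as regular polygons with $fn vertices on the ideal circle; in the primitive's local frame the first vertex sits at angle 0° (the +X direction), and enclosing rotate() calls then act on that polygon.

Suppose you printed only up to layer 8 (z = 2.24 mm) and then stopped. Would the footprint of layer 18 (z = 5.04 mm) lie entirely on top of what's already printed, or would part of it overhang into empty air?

entirely on top

Compare the two slices. At z = 2.24: the cone: at t=0.373 of its height the radius interpolates to r₁+(r₂−r₁)t = 10.753, giving a regular 12-gon of that circumradius (area = (12/2)·10.753²·sin(360°/12) = 346.90 mm²); the cylinder at (7, 8) does not reach this height (z outside [2.5, 8]); Subtracting the remaining from the first: none of the subtracted shapes is present at this height, so the cone is unchanged — area = 346.90 mm². At z = 5.04: the cone: at t=0.840 of its height the radius interpolates to r₁+(r₂−r₁)t = 9.820, giving a regular 12-gon of that circumradius (area = (12/2)·9.820²·sin(360°/12) = 289.30 mm²); the r=9 cylinder at (7, 8) contributes a regular 12-gon of circumradius 9 (area = (12/2)·9.000²·sin(360°/12) = 243.00 mm²); Taking the first minus the rest: starting from the cone (289.30 mm²), the r=9 cylinder at (7, 8) partially overlaps it — only the 81.69 mm² overlap (of its 243.00 mm²) is removed, clipping the outline — area = 207.61 mm². Checking containment: the cross-section at z = 5.04 is a subset of the cross-section at z = 2.24.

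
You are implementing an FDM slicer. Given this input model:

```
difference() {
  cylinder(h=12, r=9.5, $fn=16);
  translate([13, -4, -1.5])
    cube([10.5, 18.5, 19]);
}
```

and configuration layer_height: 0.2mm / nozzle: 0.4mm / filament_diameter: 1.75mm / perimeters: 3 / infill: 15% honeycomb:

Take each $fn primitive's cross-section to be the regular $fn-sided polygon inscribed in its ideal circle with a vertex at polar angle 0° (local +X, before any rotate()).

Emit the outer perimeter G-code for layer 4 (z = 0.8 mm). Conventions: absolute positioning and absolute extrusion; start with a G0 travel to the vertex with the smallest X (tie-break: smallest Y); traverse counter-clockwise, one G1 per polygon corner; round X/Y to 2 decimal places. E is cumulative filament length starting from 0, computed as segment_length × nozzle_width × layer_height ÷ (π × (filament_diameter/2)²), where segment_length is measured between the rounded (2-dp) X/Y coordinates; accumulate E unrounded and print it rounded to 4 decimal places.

At z = 0.8 mm: the cylinder: section is a regular 16-gon, circumradius r=9.5; the cube at (13, -4) is present — its section is the full 10.5×18.5 rectangle; Subtracting the remaining from the first: starting from the r=9.5 cylinder, the 10.5×18.5 cube at (13, -4) misses the remaining region (no effect) — 1 connected region. The outline is a single polygon with 16 vertices. Extrusion per mm of travel: 0.4 × 0.2 / (π × 0.875²) = 0.033260. Accumulating E over each segment gives final E = 1.9732.

G0 X-9.50 Y0.00 Z0.80
G1 X-8.78 Y-3.64 E0.1234
G1 X-6.72 Y-6.72 E0.2467
G1 X-3.64 Y-8.78 E0.3699
G1 X0.00 Y-9.50 E0.4933
G1 X3.64 Y-8.78 E0.6167
G1 X6.72 Y-6.72 E0.7400
G1 X8.78 Y-3.64 E0.8632
G1 X9.50 Y0.00 E0.9866
G1 X8.78 Y3.64 E1.1100
G1 X6.72 Y6.72 E1.2333
G1 X3.64 Y8.78 E1.3565
G1 X0.00 Y9.50 E1.4799
G1 X-3.64 Y8.78 E1.6033
G1 X-6.72 Y6.72 E1.7266
G1 X-8.78 Y3.64 E1.8498
G1 X-9.50 Y0.00 E1.9732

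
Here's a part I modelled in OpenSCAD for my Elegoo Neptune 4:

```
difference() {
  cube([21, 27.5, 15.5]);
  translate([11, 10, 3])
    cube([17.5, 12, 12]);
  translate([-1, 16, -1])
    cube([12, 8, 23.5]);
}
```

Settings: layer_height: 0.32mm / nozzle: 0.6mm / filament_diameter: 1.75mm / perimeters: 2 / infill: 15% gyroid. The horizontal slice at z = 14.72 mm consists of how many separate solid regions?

2

At z = 14.72 mm: the cube (footprint 21×27.5) is included at this height; the cube at (11, 10) (footprint 17.5×12) is included at this height; the 12×8 cube at (-1, 16) contributes its full rectangle; Subtracting the remaining from the first: starting from the 21×27.5 cube, the 17.5×12 cube at (11, 10) partially overlaps it — only the 120.00 mm² overlap (of its 210.00 mm²) is removed, clipping the outline; the 12×8 cube at (-1, 16) partially overlaps it — only the 88.00 mm² overlap (of its 96.00 mm²) is removed, clipping the outline — 2 connected regions. The result has 2 disconnected regions.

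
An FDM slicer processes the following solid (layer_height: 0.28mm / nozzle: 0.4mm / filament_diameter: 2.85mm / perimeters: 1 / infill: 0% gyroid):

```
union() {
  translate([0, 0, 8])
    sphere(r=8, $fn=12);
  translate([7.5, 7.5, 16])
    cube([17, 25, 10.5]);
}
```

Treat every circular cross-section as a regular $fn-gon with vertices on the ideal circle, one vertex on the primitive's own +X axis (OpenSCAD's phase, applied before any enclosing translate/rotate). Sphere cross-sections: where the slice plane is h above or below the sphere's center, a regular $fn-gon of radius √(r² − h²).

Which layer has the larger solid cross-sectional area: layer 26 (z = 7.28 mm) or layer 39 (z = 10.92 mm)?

layer 26 (z = 7.28 mm)

Layer 26 (z = 7.28): the r=8 sphere slices to a regular 12-gon of circumradius 7.968 (√(r²−h²) with h=0.72 from center) (area = (12/2)·7.968²·sin(360°/12) = 190.44 mm²); the cube at (7.5, 7.5) is not intersected at this z (z outside [16, 26.5]); Combining (union): only the r=8 sphere is present, so the union is just that shape — area = 190.44 mm². So its area = 190.44 mm². Layer 39 (z = 10.92): the r=8 sphere slices to a regular 12-gon of circumradius 7.448 (√(r²−h²) with h=2.92 from center) (area = (12/2)·7.448²·sin(360°/12) = 166.42 mm²); the cube at (7.5, 7.5) is absent (z outside [16, 26.5]); Combining (union): only the r=8 sphere is present, so the union is just that shape — area = 166.42 mm². So its area = 166.42 mm². Layer 26 is larger (190.44 vs 166.42 mm²).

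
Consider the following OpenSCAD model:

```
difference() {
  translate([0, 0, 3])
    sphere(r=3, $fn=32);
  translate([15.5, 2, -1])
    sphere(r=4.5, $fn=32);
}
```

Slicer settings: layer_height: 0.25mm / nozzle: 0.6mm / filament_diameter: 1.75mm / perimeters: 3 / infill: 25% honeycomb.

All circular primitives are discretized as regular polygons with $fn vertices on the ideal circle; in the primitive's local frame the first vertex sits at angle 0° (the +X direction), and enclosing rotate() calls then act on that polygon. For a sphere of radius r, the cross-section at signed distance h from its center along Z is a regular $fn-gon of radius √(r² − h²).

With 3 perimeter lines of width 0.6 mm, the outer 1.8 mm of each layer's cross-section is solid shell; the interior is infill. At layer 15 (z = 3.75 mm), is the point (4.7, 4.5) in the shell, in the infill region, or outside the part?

outside

At z = 3.75 mm: the r=3 sphere contributes a regular 32-gon of circumradius √(3²−0.75²) = 2.905; the sphere at (15.5, 2) does not reach this height (|z−center|=4.750 > r=4.5); Subtracting the remaining from the first: none of the subtracted shapes is present at this height, so the r=3 sphere is unchanged — 1 connected region. Overall, the cross-section is a single solid region. The nearest boundary edge runs (2.42, 1.61)→(2.05, 2.05); distance from the point to it = 3.60 mm. The point is not inside any of the regions above, so it lies outside the cross-section (3.60 mm from the nearest boundary).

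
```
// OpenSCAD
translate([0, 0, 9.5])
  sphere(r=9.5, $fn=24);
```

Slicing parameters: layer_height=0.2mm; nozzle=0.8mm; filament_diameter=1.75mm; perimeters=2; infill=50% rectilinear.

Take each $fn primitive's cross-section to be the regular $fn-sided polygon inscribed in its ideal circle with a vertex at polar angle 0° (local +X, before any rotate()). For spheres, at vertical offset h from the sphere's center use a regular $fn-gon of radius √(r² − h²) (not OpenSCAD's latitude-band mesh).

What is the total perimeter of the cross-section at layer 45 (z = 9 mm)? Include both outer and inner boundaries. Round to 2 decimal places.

59.44 mm

At z = 9 mm: the r=9.5 sphere contributes a regular 24-gon of circumradius √(9.5²−0.5²) = 9.487 (perimeter = 2·24·9.487·sin(180°/24) = 59.44 mm). Overall, the cross-section is a single solid region. Total boundary length (outer) = 59.44 mm.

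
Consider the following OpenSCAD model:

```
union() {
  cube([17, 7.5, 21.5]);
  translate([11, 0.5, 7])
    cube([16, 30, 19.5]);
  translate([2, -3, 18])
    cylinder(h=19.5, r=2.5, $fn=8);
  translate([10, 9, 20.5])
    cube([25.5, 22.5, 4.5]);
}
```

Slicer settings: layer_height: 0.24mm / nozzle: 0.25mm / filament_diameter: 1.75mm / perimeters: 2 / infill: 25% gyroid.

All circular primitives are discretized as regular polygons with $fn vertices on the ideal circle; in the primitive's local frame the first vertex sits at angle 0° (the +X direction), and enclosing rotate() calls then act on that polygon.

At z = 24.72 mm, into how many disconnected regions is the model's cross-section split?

At z = 24.72 mm: the cube is absent (z outside [0, 21.5]); the cube at (11, 0.5) (footprint 16×30) is included at this height; the r=2.5 cylinder at (2, -3) gives a regular 8-gon of circumradius 2.5 (constant along its height); the 25.5×22.5 cube at (10, 9) contributes its full rectangle; Merging all regions: the regions partially overlap (shared area 344.00 mm²), so overlapping operands fuse into one piece — 2 connected regions. The result has 2 disconnected regions.

2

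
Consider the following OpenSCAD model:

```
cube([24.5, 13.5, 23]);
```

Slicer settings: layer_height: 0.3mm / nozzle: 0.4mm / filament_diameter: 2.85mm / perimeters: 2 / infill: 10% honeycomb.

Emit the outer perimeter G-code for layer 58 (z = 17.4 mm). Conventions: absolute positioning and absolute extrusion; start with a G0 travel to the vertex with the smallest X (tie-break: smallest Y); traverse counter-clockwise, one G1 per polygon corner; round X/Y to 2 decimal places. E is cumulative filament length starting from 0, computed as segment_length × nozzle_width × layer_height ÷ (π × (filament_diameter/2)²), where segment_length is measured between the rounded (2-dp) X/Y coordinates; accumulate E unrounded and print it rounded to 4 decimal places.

At z = 17.4 mm: the cube is present — its section is the full 24.5×13.5 rectangle. The outline is a single polygon with 4 vertices. Extrusion per mm of travel: 0.4 × 0.3 / (π × 1.425²) = 0.018811. Accumulating E over each segment gives final E = 1.4296.

G0 X0.00 Y0.00 Z17.40
G1 X24.50 Y0.00 E0.4609
G1 X24.50 Y13.50 E0.7148
G1 X0.00 Y13.50 E1.1757
G1 X0.00 Y0.00 E1.4296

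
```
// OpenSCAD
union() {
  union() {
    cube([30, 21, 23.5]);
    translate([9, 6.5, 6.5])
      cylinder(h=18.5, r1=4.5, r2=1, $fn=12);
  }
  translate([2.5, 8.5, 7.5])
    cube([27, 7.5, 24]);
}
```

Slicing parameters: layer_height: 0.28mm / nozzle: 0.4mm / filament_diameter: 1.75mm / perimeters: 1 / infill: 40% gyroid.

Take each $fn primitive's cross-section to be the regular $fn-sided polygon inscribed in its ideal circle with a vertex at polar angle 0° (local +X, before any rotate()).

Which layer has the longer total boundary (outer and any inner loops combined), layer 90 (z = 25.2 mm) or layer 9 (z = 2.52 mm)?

Layer 90 (z = 25.2): the cube is not intersected at this z (z outside [0, 23.5]); the cone at (9, 6.5) is absent (z outside [6.5, 25]); Merging all regions: nothing is present at this height; the 27×7.5 cube at (2.5, 8.5) contributes its full rectangle (perimeter 69.00 mm); Combining (union): only the 27×7.5 cube at (2.5, 8.5) is present, so the union is just that shape — boundary = 69.00 mm. So its perimeter = 69.00 mm. Layer 9 (z = 2.52): the cube (footprint 30×21) is included at this height (perimeter 102.00 mm); the cone at (9, 6.5) does not reach this height (z outside [6.5, 25]); Combining (union): only the 30×21 cube is present, so the union is just that shape — boundary = 102.00 mm; the cube at (2.5, 8.5) is absent (z outside [7.5, 31.5]); Taking the union: only the result so far is present, so the union is just that shape — boundary = 102.00 mm. So its perimeter = 102.00 mm. Layer 9 is larger (102.00 vs 69.00 mm).

layer 9 (z = 2.52 mm)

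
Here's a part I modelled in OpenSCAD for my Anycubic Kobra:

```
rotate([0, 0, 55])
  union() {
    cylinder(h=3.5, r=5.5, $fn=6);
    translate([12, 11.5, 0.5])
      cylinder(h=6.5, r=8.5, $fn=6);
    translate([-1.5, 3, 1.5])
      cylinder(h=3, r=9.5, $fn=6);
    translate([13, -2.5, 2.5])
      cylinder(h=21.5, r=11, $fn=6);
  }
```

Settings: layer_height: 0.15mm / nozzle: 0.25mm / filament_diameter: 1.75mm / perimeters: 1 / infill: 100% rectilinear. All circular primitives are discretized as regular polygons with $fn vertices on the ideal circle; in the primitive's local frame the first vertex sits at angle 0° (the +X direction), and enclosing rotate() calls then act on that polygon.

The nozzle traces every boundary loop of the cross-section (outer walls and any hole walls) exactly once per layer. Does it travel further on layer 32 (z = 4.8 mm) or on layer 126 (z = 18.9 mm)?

Layer 32 (z = 4.8): the cylinder does not reach this height (z outside [0, 3.5]); the r=8.5 cylinder at (12, 11.5) contributes a regular 6-gon of circumradius 8.5 (perimeter = 2·6·8.500·sin(180°/6) = 51.00 mm); the cylinder at (-1.5, 3) is not intersected at this z (z outside [1.5, 4.5]); the r=11 cylinder at (13, -2.5) contributes a regular 6-gon of circumradius 11 (perimeter = 2·6·11.000·sin(180°/6) = 66.00 mm); Merging all regions: the regions partially overlap (shared area 28.49 mm²), so the edge portions inside another operand are dropped and the merged outline is re-measured after clipping — boundary = 91.41 mm; (whole slice rotated 55° about Z — lengths, areas and connectivity unchanged). So its perimeter = 91.41 mm. Layer 126 (z = 18.9): the cylinder is absent (z outside [0, 3.5]); the cylinder at (12, 11.5) is not intersected at this z (z outside [0.5, 7]); the cylinder at (-1.5, 3) does not reach this height (z outside [1.5, 4.5]); the r=11 cylinder at (13, -2.5) gives a regular 6-gon of circumradius 11 (constant along its height) (perimeter = 2·6·11.000·sin(180°/6) = 66.00 mm); Merging all regions: only the r=11 cylinder at (13, -2.5) is present, so the union is just that shape — boundary = 66.00 mm; (whole slice rotated 55° about Z — lengths, areas and connectivity unchanged). So its perimeter = 66.00 mm. Layer 32 is larger (91.41 vs 66.00 mm).

layer 32 (z = 4.8 mm)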